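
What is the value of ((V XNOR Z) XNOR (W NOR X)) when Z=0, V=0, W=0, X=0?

Substituting: ((0 XNOR 0) XNOR (0 NOR 0))
= 1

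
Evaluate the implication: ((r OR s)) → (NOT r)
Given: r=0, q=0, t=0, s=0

Antecedent ((r OR s)) = 0; consequent (NOT r) = 1.
0 → 1 = 1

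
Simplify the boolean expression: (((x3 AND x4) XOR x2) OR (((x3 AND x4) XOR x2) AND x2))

By absorption (E OR (E AND v) = E):
= ((x3 AND x4) XOR x2)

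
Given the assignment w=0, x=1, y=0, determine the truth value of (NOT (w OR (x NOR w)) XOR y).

Substituting: (NOT (0 OR (1 NOR 0)) XOR 0)
= 1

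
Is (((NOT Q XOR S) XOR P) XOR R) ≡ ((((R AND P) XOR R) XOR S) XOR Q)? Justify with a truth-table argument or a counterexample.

No. Counterexample: with S=0, P=0, Q=0, R=0, Expression 1 = 1 but Expression 2 = 0.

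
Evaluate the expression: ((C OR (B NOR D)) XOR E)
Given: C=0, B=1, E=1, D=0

Substituting: ((0 OR (1 NOR 0)) XOR 1)
= 1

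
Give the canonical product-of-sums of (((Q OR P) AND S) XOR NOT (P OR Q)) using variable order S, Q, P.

ΠM(1, 2, 3) = (S OR Q OR NOT P) AND (S OR NOT Q OR P) AND (S OR NOT Q OR NOT P)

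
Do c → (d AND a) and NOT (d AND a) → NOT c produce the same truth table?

Yes, Contrapositive is always equivalent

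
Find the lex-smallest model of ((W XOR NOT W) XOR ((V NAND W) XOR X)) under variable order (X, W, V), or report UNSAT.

X=0, W=1, V=1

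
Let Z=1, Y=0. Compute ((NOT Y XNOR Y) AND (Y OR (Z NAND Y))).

Substituting: ((NOT 0 XNOR 0) AND (0 OR (1 NAND 0)))
= 0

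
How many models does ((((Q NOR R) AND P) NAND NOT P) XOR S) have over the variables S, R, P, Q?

Satisfying assignments: (0,0,0,0), (0,0,0,1), (0,0,1,0), (0,0,1,1), (0,1,0,0), (0,1,0,1), (0,1,1,0), (0,1,1,1)
Count: 8 out of 16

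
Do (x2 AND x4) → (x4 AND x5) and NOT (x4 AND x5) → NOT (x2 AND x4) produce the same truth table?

Yes, Contrapositive is always equivalent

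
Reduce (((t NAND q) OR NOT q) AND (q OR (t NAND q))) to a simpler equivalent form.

By distribution ((E OR v) AND (E OR NOT v) = E):
= (t NAND q)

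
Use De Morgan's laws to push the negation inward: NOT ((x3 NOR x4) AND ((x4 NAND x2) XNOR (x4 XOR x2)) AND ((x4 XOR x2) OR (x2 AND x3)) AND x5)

NOT (x3 NOR x4) OR NOT ((x4 NAND x2) XNOR (x4 XOR x2)) OR NOT ((x4 XOR x2) OR (x2 AND x3)) OR NOT x5
De Morgan's: NOT(AND of terms) = OR of negations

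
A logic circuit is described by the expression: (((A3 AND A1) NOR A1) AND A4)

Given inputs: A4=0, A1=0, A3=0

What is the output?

Substituting: (((0 AND 0) NOR 0) AND 0)
= 0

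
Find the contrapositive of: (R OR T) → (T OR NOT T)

Contrapositive: NOT (T OR NOT T) → NOT (R OR T)
Note: A statement and its contrapositive are logically equivalent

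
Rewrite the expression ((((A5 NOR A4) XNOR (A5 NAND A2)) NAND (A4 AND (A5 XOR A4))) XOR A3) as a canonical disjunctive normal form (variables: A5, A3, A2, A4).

(NOT A5 AND NOT A3 AND NOT A2 AND NOT A4) OR (NOT A5 AND NOT A3 AND NOT A2 AND A4) OR (NOT A5 AND NOT A3 AND A2 AND NOT A4) OR (NOT A5 AND NOT A3 AND A2 AND A4) OR (A5 AND NOT A3 AND NOT A2 AND NOT A4) OR (A5 AND NOT A3 AND NOT A2 AND A4) OR (A5 AND NOT A3 AND A2 AND NOT A4) OR (A5 AND NOT A3 AND A2 AND A4)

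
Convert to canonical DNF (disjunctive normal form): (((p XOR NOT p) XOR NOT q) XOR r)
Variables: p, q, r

(NOT p AND NOT q AND r) OR (NOT p AND q AND NOT r) OR (p AND NOT q AND r) OR (p AND q AND NOT r)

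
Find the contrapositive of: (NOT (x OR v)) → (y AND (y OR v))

Contrapositive: NOT (y AND (y OR v)) → (x OR v)
Note: A statement and its contrapositive are logically equivalent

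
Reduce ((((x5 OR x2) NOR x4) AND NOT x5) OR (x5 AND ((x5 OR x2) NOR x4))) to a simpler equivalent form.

By distribution ((E AND v) OR (E AND NOT v) = E):
= ((x5 OR x2) NOR x4)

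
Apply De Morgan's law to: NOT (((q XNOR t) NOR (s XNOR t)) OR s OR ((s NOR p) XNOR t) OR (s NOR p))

NOT ((q XNOR t) NOR (s XNOR t)) AND NOT s AND NOT ((s NOR p) XNOR t) AND NOT (s NOR p)
De Morgan's: NOT(OR of terms) = AND of negations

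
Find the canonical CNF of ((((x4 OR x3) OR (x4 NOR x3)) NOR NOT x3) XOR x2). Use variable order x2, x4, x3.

(x2 OR x4 OR x3) AND (x2 OR x4 OR NOT x3) AND (x2 OR NOT x4 OR x3) AND (x2 OR NOT x4 OR NOT x3)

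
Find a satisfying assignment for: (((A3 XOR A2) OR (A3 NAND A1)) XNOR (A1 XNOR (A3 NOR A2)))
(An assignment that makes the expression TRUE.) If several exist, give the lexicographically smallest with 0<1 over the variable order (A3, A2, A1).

A3=0, A2=0, A1=1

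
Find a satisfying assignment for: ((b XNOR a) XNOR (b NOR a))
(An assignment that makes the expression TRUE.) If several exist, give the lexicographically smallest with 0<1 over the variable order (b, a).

b=0, a=0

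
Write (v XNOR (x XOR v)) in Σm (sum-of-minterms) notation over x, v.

Σm(0, 1) = (NOT x AND NOT v) OR (NOT x AND v)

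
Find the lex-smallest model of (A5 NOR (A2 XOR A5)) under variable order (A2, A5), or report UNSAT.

A2=0, A5=0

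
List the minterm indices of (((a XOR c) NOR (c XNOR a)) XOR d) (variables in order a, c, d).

Σm(1, 3, 5, 7) = (NOT a AND NOT c AND d) OR (NOT a AND c AND d) OR (a AND NOT c AND d) OR (a AND c AND d)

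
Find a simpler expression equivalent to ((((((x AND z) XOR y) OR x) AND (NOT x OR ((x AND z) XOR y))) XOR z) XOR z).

By XOR self-cancellation ((E XOR v) XOR v = E) then distribution ((E OR v) AND (E OR NOT v) = E):
= ((x AND z) XOR y)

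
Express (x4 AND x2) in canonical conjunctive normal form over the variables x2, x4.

(x2 OR x4) AND (x2 OR NOT x4) AND (NOT x2 OR x4)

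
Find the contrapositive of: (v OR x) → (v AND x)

Contrapositive: NOT (v AND x) → NOT (v OR x)
Note: A statement and its contrapositive are logically equivalent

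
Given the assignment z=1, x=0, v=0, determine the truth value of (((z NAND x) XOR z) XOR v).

Substituting: (((1 NAND 0) XOR 1) XOR 0)
= 0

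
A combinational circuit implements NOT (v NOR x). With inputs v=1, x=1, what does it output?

Substituting: NOT (1 NOR 1)
= 1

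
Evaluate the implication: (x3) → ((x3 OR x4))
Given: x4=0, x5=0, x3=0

Antecedent (x3) = 0; consequent ((x3 OR x4)) = 0.
0 → 0 = 1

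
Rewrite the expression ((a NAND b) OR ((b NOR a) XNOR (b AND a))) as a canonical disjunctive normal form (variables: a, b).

(NOT a AND NOT b) OR (NOT a AND b) OR (a AND NOT b)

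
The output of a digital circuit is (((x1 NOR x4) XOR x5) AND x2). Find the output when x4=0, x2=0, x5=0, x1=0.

Substituting: (((0 NOR 0) XOR 0) AND 0)
= 0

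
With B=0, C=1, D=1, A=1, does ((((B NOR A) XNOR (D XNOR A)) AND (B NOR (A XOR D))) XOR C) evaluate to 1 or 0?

Substituting: ((((0 NOR 1) XNOR (1 XNOR 1)) AND (0 NOR (1 XOR 1))) XOR 1)
= 1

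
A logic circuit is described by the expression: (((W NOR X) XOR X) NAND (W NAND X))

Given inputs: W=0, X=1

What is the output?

Substituting: (((0 NOR 1) XOR 1) NAND (0 NAND 1))
= 0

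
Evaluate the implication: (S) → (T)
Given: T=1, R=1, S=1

Antecedent (S) = 1; consequent (T) = 1.
1 → 1 = 1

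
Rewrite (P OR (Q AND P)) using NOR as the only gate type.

((P NOR ((Q NOR Q) NOR (P NOR P))) NOR (P NOR ((Q NOR Q) NOR (P NOR P))))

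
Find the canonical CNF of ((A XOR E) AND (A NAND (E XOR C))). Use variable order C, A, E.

(C OR A OR E) AND (C OR NOT A OR NOT E) AND (NOT C OR A OR E) AND (NOT C OR NOT A OR E) AND (NOT C OR NOT A OR NOT E)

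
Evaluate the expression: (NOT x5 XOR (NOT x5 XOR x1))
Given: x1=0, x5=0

Substituting: (NOT 0 XOR (NOT 0 XOR 0))
= 0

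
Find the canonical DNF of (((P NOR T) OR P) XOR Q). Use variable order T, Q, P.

(NOT T AND NOT Q AND NOT P) OR (NOT T AND NOT Q AND P) OR (T AND NOT Q AND P) OR (T AND Q AND NOT P)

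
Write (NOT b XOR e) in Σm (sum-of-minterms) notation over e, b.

Σm(0, 3) = (NOT e AND NOT b) OR (e AND b)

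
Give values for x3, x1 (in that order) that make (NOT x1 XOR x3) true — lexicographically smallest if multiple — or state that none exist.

x3=0, x1=0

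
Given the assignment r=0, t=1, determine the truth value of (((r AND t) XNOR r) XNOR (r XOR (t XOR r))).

Substituting: (((0 AND 1) XNOR 0) XNOR (0 XOR (1 XOR 0)))
= 1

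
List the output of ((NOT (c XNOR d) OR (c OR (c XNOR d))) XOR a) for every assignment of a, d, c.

a | d | c | Output
------------------
0 | 0 | 0 | 1
0 | 0 | 1 | 1
0 | 1 | 0 | 1
0 | 1 | 1 | 1
1 | 0 | 0 | 0
1 | 0 | 1 | 0
1 | 1 | 0 | 0
1 | 1 | 1 | 0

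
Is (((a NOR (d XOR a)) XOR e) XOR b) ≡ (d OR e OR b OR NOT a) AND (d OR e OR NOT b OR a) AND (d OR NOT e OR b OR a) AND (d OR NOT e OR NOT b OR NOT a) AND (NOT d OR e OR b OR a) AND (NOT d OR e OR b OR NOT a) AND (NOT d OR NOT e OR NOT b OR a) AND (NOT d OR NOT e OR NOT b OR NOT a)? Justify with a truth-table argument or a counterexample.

Yes, they are equivalent — the two output columns agree on all 16 assignments:
d | e | b | a | Expression 1 | Expression 2
-------------------------------------------
0 | 0 | 0 | 0 | 1 | 1
0 | 0 | 0 | 1 | 0 | 0
0 | 0 | 1 | 0 | 0 | 0
0 | 0 | 1 | 1 | 1 | 1
0 | 1 | 0 | 0 | 0 | 0
0 | 1 | 0 | 1 | 1 | 1
0 | 1 | 1 | 0 | 1 | 1
0 | 1 | 1 | 1 | 0 | 0
1 | 0 | 0 | 0 | 0 | 0
1 | 0 | 0 | 1 | 0 | 0
1 | 0 | 1 | 0 | 1 | 1
1 | 0 | 1 | 1 | 1 | 1
1 | 1 | 0 | 0 | 1 | 1
1 | 1 | 0 | 1 | 1 | 1
1 | 1 | 1 | 0 | 0 | 0
1 | 1 | 1 | 1 | 0 | 0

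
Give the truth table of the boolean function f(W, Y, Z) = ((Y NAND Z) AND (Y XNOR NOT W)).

W | Y | Z | Output
------------------
0 | 0 | 0 | 0
0 | 0 | 1 | 0
0 | 1 | 0 | 1
0 | 1 | 1 | 0
1 | 0 | 0 | 1
1 | 0 | 1 | 1
1 | 1 | 0 | 0
1 | 1 | 1 | 0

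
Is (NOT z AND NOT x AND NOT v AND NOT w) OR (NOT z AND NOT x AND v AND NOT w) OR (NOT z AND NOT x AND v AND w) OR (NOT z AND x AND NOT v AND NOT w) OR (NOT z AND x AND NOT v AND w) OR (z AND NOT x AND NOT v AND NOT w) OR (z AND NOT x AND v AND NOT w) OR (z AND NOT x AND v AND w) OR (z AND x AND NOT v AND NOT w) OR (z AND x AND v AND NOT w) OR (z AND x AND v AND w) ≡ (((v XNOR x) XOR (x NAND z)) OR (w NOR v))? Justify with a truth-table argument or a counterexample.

Yes, they are equivalent — the two output columns agree on all 16 assignments:
z | x | v | w | Expression 1 | Expression 2
-------------------------------------------
0 | 0 | 0 | 0 | 1 | 1
0 | 0 | 0 | 1 | 0 | 0
0 | 0 | 1 | 0 | 1 | 1
0 | 0 | 1 | 1 | 1 | 1
0 | 1 | 0 | 0 | 1 | 1
0 | 1 | 0 | 1 | 1 | 1
0 | 1 | 1 | 0 | 0 | 0
0 | 1 | 1 | 1 | 0 | 0
1 | 0 | 0 | 0 | 1 | 1
1 | 0 | 0 | 1 | 0 | 0
1 | 0 | 1 | 0 | 1 | 1
1 | 0 | 1 | 1 | 1 | 1
1 | 1 | 0 | 0 | 1 | 1
1 | 1 | 0 | 1 | 0 | 0
1 | 1 | 1 | 0 | 1 | 1
1 | 1 | 1 | 1 | 1 | 1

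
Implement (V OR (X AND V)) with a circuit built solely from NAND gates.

((V NAND V) NAND (((X NAND V) NAND (X NAND V)) NAND ((X NAND V) NAND (X NAND V))))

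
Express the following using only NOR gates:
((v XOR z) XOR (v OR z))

((((((((v NOR z) NOR (v NOR z)) NOR ((v NOR z) NOR (v NOR z))) NOR ((((v NOR v) NOR (z NOR z)) NOR ((v NOR v) NOR (z NOR z))) NOR (((v NOR v) NOR (z NOR z)) NOR ((v NOR v) NOR (z NOR z))))) NOR ((v NOR z) NOR (v NOR z))) NOR (((((v NOR z) NOR (v NOR z)) NOR ((v NOR z) NOR (v NOR z))) NOR ((((v NOR v) NOR (z NOR z)) NOR ((v NOR v) NOR (z NOR z))) NOR (((v NOR v) NOR (z NOR z)) NOR ((v NOR v) NOR (z NOR z))))) NOR ((v NOR z) NOR (v NOR z)))) NOR ((((((v NOR z) NOR (v NOR z)) NOR ((v NOR z) NOR (v NOR z))) NOR ((((v NOR v) NOR (z NOR z)) NOR ((v NOR v) NOR (z NOR z))) NOR (((v NOR v) NOR (z NOR z)) NOR ((v NOR v) NOR (z NOR z))))) NOR ((v NOR z) NOR (v NOR z))) NOR (((((v NOR z) NOR (v NOR z)) NOR ((v NOR z) NOR (v NOR z))) NOR ((((v NOR v) NOR (z NOR z)) NOR ((v NOR v) NOR (z NOR z))) NOR (((v NOR v) NOR (z NOR z)) NOR ((v NOR v) NOR (z NOR z))))) NOR ((v NOR z) NOR (v NOR z))))) NOR ((((((((v NOR z) NOR (v NOR z)) NOR ((v NOR z) NOR (v NOR z))) NOR ((((v NOR v) NOR (z NOR z)) NOR ((v NOR v) NOR (z NOR z))) NOR (((v NOR v) NOR (z NOR z)) NOR ((v NOR v) NOR (z NOR z))))) NOR ((((v NOR z) NOR (v NOR z)) NOR ((v NOR z) NOR (v NOR z))) NOR ((((v NOR v) NOR (z NOR z)) NOR ((v NOR v) NOR (z NOR z))) NOR (((v NOR v) NOR (z NOR z)) NOR ((v NOR v) NOR (z NOR z)))))) NOR (((v NOR z) NOR (v NOR z)) NOR ((v NOR z) NOR (v NOR z)))) NOR ((((((v NOR z) NOR (v NOR z)) NOR ((v NOR z) NOR (v NOR z))) NOR ((((v NOR v) NOR (z NOR z)) NOR ((v NOR v) NOR (z NOR z))) NOR (((v NOR v) NOR (z NOR z)) NOR ((v NOR v) NOR (z NOR z))))) NOR ((((v NOR z) NOR (v NOR z)) NOR ((v NOR z) NOR (v NOR z))) NOR ((((v NOR v) NOR (z NOR z)) NOR ((v NOR v) NOR (z NOR z))) NOR (((v NOR v) NOR (z NOR z)) NOR ((v NOR v) NOR (z NOR z)))))) NOR (((v NOR z) NOR (v NOR z)) NOR ((v NOR z) NOR (v NOR z))))) NOR (((((((v NOR z) NOR (v NOR z)) NOR ((v NOR z) NOR (v NOR z))) NOR ((((v NOR v) NOR (z NOR z)) NOR ((v NOR v) NOR (z NOR z))) NOR (((v NOR v) NOR (z NOR z)) NOR ((v NOR v) NOR (z NOR z))))) NOR ((((v NOR z) NOR (v NOR z)) NOR ((v NOR z) NOR (v NOR z))) NOR ((((v NOR v) NOR (z NOR z)) NOR ((v NOR v) NOR (z NOR z))) NOR (((v NOR v) NOR (z NOR z)) NOR ((v NOR v) NOR (z NOR z)))))) NOR (((v NOR z) NOR (v NOR z)) NOR ((v NOR z) NOR (v NOR z)))) NOR ((((((v NOR z) NOR (v NOR z)) NOR ((v NOR z) NOR (v NOR z))) NOR ((((v NOR v) NOR (z NOR z)) NOR ((v NOR v) NOR (z NOR z))) NOR (((v NOR v) NOR (z NOR z)) NOR ((v NOR v) NOR (z NOR z))))) NOR ((((v NOR z) NOR (v NOR z)) NOR ((v NOR z) NOR (v NOR z))) NOR ((((v NOR v) NOR (z NOR z)) NOR ((v NOR v) NOR (z NOR z))) NOR (((v NOR v) NOR (z NOR z)) NOR ((v NOR v) NOR (z NOR z)))))) NOR (((v NOR z) NOR (v NOR z)) NOR ((v NOR z) NOR (v NOR z)))))))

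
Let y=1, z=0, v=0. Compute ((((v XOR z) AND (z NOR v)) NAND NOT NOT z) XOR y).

Substituting: ((((0 XOR 0) AND (0 NOR 0)) NAND NOT NOT 0) XOR 1)
= 0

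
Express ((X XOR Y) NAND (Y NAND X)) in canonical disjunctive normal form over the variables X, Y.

(NOT X AND NOT Y) OR (X AND Y)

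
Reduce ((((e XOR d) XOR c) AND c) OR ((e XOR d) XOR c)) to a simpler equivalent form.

By absorption (E OR (E AND v) = E):
= ((e XOR d) XOR c)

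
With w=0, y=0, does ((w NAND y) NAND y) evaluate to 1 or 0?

Substituting: ((0 NAND 0) NAND 0)
= 1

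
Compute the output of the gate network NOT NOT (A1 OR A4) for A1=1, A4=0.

Substituting: NOT NOT (1 OR 0)
= 1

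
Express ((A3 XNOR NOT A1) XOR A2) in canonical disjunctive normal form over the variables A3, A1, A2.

(NOT A3 AND NOT A1 AND A2) OR (NOT A3 AND A1 AND NOT A2) OR (A3 AND NOT A1 AND NOT A2) OR (A3 AND A1 AND A2)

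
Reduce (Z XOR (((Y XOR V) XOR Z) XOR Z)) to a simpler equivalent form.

By XOR self-cancellation ((E XOR v) XOR v = E):
= ((Y XOR V) XOR Z)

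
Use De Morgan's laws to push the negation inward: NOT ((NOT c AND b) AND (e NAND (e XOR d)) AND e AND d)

NOT (NOT c AND b) OR NOT (e NAND (e XOR d)) OR NOT e OR NOT d
De Morgan's: NOT(AND of terms) = OR of negations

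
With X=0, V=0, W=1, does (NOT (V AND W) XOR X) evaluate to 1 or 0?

Substituting: (NOT (0 AND 1) XOR 0)
= 1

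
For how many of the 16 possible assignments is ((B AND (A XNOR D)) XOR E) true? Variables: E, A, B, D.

Satisfying assignments: (0,0,1,0), (0,1,1,1), (1,0,0,0), (1,0,0,1), (1,0,1,1), (1,1,0,0), (1,1,0,1), (1,1,1,0)
Count: 8 out of 16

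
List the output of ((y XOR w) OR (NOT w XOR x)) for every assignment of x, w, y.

x | w | y | Output
------------------
0 | 0 | 0 | 1
0 | 0 | 1 | 1
0 | 1 | 0 | 1
0 | 1 | 1 | 0
1 | 0 | 0 | 0
1 | 0 | 1 | 1
1 | 1 | 0 | 1
1 | 1 | 1 | 1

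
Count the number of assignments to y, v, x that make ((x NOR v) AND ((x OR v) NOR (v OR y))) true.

Satisfying assignments: (0,0,0)
Count: 1 out of 8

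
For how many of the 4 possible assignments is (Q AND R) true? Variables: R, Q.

Satisfying assignments: (1,1)
Count: 1 out of 4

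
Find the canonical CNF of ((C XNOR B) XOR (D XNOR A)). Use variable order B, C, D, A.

(B OR C OR D OR A) AND (B OR C OR NOT D OR NOT A) AND (B OR NOT C OR D OR NOT A) AND (B OR NOT C OR NOT D OR A) AND (NOT B OR C OR D OR NOT A) AND (NOT B OR C OR NOT D OR A) AND (NOT B OR NOT C OR D OR A) AND (NOT B OR NOT C OR NOT D OR NOT A)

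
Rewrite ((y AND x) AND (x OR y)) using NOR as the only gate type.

((((y NOR y) NOR (x NOR x)) NOR ((y NOR y) NOR (x NOR x))) NOR (((x NOR y) NOR (x NOR y)) NOR ((x NOR y) NOR (x NOR y))))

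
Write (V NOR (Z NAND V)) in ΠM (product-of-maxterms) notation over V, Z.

ΠM(0, 1, 2, 3) = (V OR Z) AND (V OR NOT Z) AND (NOT V OR Z) AND (NOT V OR NOT Z)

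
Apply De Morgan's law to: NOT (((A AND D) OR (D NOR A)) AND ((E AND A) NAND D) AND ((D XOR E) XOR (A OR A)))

NOT ((A AND D) OR (D NOR A)) OR NOT ((E AND A) NAND D) OR NOT ((D XOR E) XOR (A OR A))
De Morgan's: NOT(AND of terms) = OR of negations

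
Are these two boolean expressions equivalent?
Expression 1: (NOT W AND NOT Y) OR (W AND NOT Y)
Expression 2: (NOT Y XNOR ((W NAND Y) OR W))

Yes, they are equivalent — the two output columns agree on all 4 assignments:
W | Y | Expression 1 | Expression 2
-----------------------------------
0 | 0 | 1 | 1
0 | 1 | 0 | 0
1 | 0 | 1 | 1
1 | 1 | 0 | 0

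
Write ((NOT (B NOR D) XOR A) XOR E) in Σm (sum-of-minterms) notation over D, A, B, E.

Σm(1, 2, 4, 7, 8, 10, 13, 15) = (NOT D AND NOT A AND NOT B AND E) OR (NOT D AND NOT A AND B AND NOT E) OR (NOT D AND A AND NOT B AND NOT E) OR (NOT D AND A AND B AND E) OR (D AND NOT A AND NOT B AND NOT E) OR (D AND NOT A AND B AND NOT E) OR (D AND A AND NOT B AND E) OR (D AND A AND B AND E)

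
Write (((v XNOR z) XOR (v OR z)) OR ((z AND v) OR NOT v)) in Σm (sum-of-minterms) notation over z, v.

Σm(0, 1, 2, 3) = (NOT z AND NOT v) OR (NOT z AND v) OR (z AND NOT v) OR (z AND v)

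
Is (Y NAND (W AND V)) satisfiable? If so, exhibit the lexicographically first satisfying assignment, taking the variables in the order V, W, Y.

V=0, W=0, Y=0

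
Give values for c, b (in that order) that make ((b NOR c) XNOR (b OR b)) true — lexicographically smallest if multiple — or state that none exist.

c=1, b=0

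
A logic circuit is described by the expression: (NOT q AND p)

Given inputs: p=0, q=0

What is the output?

Substituting: (NOT 0 AND 0)
= 0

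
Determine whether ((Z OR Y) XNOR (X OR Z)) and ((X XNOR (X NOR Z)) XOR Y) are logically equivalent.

No. Counterexample: with X=0, Y=0, Z=0, Expression 1 = 1 but Expression 2 = 0.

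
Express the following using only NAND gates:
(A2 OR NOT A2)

((A2 NAND A2) NAND ((A2 NAND A2) NAND (A2 NAND A2)))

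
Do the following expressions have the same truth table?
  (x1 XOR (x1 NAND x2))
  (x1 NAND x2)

No. Counterexample: with x2=0, x1=1, Expression 1 = 0 but Expression 2 = 1.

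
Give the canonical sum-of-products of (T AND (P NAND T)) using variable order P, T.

Σm(1) = (NOT P AND T)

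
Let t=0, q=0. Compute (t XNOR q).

Substituting: (0 XNOR 0)
= 1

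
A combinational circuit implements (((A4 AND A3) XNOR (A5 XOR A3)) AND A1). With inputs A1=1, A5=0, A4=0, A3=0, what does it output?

Substituting: (((0 AND 0) XNOR (0 XOR 0)) AND 1)
= 1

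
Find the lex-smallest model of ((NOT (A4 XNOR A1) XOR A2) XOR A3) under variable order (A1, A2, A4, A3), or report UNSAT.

A1=0, A2=0, A4=0, A3=1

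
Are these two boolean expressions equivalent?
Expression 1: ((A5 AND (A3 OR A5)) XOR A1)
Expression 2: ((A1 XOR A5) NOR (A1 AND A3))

No. Counterexample: with A5=0, A3=0, A1=0, Expression 1 = 0 but Expression 2 = 1.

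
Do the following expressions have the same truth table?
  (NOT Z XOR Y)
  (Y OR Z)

No. Counterexample: with Z=0, Y=0, Expression 1 = 1 but Expression 2 = 0.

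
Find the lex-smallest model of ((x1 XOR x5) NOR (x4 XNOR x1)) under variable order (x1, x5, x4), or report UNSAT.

x1=0, x5=0, x4=1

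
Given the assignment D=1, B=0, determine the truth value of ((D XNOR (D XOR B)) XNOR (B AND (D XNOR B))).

Substituting: ((1 XNOR (1 XOR 0)) XNOR (0 AND (1 XNOR 0)))
= 0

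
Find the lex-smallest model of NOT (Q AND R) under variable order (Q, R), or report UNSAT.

Q=0, R=0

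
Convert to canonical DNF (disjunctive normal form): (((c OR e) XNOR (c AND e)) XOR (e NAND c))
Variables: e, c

(NOT e AND c) OR (e AND NOT c) OR (e AND c)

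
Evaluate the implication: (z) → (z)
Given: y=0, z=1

Antecedent (z) = 1; consequent (z) = 1.
1 → 1 = 1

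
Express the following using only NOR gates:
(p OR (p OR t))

((p NOR ((p NOR t) NOR (p NOR t))) NOR (p NOR ((p NOR t) NOR (p NOR t))))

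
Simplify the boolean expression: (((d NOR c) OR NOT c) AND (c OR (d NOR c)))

By distribution ((E OR v) AND (E OR NOT v) = E):
= (d NOR c)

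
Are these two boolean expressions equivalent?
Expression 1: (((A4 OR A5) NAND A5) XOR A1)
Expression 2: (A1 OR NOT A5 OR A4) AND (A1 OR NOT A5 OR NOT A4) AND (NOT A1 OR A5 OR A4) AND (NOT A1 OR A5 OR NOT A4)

Yes, they are equivalent — the two output columns agree on all 8 assignments:
A1 | A5 | A4 | Expression 1 | Expression 2
------------------------------------------
0 | 0 | 0 | 1 | 1
0 | 0 | 1 | 1 | 1
0 | 1 | 0 | 0 | 0
0 | 1 | 1 | 0 | 0
1 | 0 | 0 | 0 | 0
1 | 0 | 1 | 0 | 0
1 | 1 | 0 | 1 | 1
1 | 1 | 1 | 1 | 1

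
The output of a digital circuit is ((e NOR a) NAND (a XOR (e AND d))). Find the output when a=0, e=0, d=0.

Substituting: ((0 NOR 0) NAND (0 XOR (0 AND 0)))
= 1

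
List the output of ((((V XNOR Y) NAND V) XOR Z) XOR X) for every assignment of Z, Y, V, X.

Z | Y | V | X | Output
----------------------
0 | 0 | 0 | 0 | 1
0 | 0 | 0 | 1 | 0
0 | 0 | 1 | 0 | 1
0 | 0 | 1 | 1 | 0
0 | 1 | 0 | 0 | 1
0 | 1 | 0 | 1 | 0
0 | 1 | 1 | 0 | 0
0 | 1 | 1 | 1 | 1
1 | 0 | 0 | 0 | 0
1 | 0 | 0 | 1 | 1
1 | 0 | 1 | 0 | 0
1 | 0 | 1 | 1 | 1
1 | 1 | 0 | 0 | 0
1 | 1 | 0 | 1 | 1
1 | 1 | 1 | 0 | 1
1 | 1 | 1 | 1 | 0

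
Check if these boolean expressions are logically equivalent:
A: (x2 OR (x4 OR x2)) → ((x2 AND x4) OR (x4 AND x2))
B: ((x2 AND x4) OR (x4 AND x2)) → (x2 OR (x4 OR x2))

No, Converse is not equivalent to original (counterexample: x2=0, x4=1)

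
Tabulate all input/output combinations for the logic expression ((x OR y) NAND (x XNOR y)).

y | x | Output
--------------
0 | 0 | 1
0 | 1 | 1
1 | 0 | 1
1 | 1 | 0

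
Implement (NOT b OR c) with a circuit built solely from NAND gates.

(((b NAND b) NAND (b NAND b)) NAND (c NAND c))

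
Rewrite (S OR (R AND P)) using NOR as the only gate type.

((S NOR ((R NOR R) NOR (P NOR P))) NOR (S NOR ((R NOR R) NOR (P NOR P))))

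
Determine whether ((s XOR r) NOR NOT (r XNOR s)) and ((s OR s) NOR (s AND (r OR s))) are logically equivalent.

No. Counterexample: with r=1, s=0, Expression 1 = 0 but Expression 2 = 1.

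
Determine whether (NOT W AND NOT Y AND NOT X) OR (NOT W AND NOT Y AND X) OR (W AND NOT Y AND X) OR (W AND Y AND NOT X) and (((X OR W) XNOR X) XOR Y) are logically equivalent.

Yes, they are equivalent — the two output columns agree on all 8 assignments:
W | Y | X | Expression 1 | Expression 2
---------------------------------------
0 | 0 | 0 | 1 | 1
0 | 0 | 1 | 1 | 1
0 | 1 | 0 | 0 | 0
0 | 1 | 1 | 0 | 0
1 | 0 | 0 | 0 | 0
1 | 0 | 1 | 1 | 1
1 | 1 | 0 | 1 | 1
1 | 1 | 1 | 0 | 0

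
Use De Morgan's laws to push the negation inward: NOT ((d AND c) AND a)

NOT (d AND c) OR NOT a
De Morgan's: NOT(AND of terms) = OR of negations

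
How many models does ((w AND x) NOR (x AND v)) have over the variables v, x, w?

Satisfying assignments: (0,0,0), (0,0,1), (0,1,0), (1,0,0), (1,0,1)
Count: 5 out of 8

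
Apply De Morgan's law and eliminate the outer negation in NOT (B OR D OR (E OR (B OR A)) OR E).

NOT B AND NOT D AND NOT (E OR (B OR A)) AND NOT E
De Morgan's: NOT(OR of terms) = AND of negations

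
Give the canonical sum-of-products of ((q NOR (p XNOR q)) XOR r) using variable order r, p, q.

Σm(2, 4, 5, 7) = (NOT r AND p AND NOT q) OR (r AND NOT p AND NOT q) OR (r AND NOT p AND q) OR (r AND p AND q)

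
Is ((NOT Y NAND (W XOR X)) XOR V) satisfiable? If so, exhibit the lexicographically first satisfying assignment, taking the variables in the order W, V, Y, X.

W=0, V=0, Y=0, X=0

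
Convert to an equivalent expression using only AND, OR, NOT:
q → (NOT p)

NOT q OR (NOT p)
(Implication elimination: A → B = NOT A OR B)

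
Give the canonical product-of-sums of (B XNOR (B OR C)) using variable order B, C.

ΠM(1) = (B OR NOT C)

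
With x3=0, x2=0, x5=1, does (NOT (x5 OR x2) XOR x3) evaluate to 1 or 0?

Substituting: (NOT (1 OR 0) XOR 0)
= 0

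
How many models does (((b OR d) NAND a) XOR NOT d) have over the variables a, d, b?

Satisfying assignments: (0,1,0), (0,1,1), (1,0,1)
Count: 3 out of 8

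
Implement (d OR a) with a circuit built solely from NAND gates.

((d NAND d) NAND (a NAND a))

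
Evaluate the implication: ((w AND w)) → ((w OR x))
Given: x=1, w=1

Antecedent ((w AND w)) = 1; consequent ((w OR x)) = 1.
1 → 1 = 1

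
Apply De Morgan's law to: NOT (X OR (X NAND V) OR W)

NOT X AND NOT (X NAND V) AND NOT W
De Morgan's: NOT(OR of terms) = AND of negations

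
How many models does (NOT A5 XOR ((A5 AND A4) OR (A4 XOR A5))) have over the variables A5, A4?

Satisfying assignments: (0,0), (1,0), (1,1)
Count: 3 out of 4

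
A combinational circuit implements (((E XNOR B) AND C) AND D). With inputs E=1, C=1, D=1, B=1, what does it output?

Substituting: (((1 XNOR 1) AND 1) AND 1)
= 1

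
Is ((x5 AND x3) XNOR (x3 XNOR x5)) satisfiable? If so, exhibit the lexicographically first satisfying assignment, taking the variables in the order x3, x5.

x3=0, x5=1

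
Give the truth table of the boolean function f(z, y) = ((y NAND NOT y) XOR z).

z | y | Output
--------------
0 | 0 | 1
0 | 1 | 1
1 | 0 | 0
1 | 1 | 0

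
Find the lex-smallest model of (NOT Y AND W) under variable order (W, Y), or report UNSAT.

W=1, Y=0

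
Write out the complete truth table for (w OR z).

w | z | Output
--------------
0 | 0 | 0
0 | 1 | 1
1 | 0 | 1
1 | 1 | 1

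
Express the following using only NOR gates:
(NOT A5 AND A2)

(((A5 NOR A5) NOR (A5 NOR A5)) NOR (A2 NOR A2))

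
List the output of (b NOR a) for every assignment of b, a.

b | a | Output
--------------
0 | 0 | 1
0 | 1 | 0
1 | 0 | 0
1 | 1 | 0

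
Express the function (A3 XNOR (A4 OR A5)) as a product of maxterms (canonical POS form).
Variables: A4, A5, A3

ΠM(1, 2, 4, 6) = (A4 OR A5 OR NOT A3) AND (A4 OR NOT A5 OR A3) AND (NOT A4 OR A5 OR A3) AND (NOT A4 OR NOT A5 OR A3)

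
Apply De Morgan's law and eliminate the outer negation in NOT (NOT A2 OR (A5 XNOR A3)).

A2 AND NOT (A5 XNOR A3)
De Morgan's: NOT(OR of terms) = AND of negations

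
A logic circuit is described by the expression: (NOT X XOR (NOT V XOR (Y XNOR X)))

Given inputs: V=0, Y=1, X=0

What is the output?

Substituting: (NOT 0 XOR (NOT 0 XOR (1 XNOR 0)))
= 0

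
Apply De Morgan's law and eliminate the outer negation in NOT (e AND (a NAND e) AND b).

NOT e OR NOT (a NAND e) OR NOT b
De Morgan's: NOT(AND of terms) = OR of negations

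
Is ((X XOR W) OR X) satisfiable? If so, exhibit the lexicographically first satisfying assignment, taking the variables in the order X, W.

X=0, W=1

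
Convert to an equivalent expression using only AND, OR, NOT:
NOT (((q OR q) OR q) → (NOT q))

((q OR q) OR q) AND q
(Negated implication: NOT(A → B) = A AND NOT B)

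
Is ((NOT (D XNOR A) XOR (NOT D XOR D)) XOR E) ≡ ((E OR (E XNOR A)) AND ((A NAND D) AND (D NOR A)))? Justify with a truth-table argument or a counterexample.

No. Counterexample: with D=0, A=0, E=1, Expression 1 = 0 but Expression 2 = 1.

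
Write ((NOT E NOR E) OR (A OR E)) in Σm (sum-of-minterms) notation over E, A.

Σm(1, 2, 3) = (NOT E AND A) OR (E AND NOT A) OR (E AND A)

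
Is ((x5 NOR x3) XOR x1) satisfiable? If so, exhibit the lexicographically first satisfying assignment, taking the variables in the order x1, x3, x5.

x1=0, x3=0, x5=0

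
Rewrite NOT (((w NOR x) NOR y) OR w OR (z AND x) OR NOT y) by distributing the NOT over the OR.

NOT ((w NOR x) NOR y) AND NOT w AND NOT (z AND x) AND y
De Morgan's: NOT(OR of terms) = AND of negations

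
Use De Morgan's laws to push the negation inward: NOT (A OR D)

NOT A AND NOT D
De Morgan's: NOT(OR of terms) = AND of negations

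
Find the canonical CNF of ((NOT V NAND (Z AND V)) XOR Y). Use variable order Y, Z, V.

(NOT Y OR Z OR V) AND (NOT Y OR Z OR NOT V) AND (NOT Y OR NOT Z OR V) AND (NOT Y OR NOT Z OR NOT V)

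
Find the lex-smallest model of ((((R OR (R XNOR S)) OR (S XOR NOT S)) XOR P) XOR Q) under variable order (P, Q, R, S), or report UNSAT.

P=0, Q=0, R=0, S=0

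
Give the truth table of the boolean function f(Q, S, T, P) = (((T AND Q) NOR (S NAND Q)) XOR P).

Q | S | T | P | Output
----------------------
0 | 0 | 0 | 0 | 0
0 | 0 | 0 | 1 | 1
0 | 0 | 1 | 0 | 0
0 | 0 | 1 | 1 | 1
0 | 1 | 0 | 0 | 0
0 | 1 | 0 | 1 | 1
0 | 1 | 1 | 0 | 0
0 | 1 | 1 | 1 | 1
1 | 0 | 0 | 0 | 0
1 | 0 | 0 | 1 | 1
1 | 0 | 1 | 0 | 0
1 | 0 | 1 | 1 | 1
1 | 1 | 0 | 0 | 1
1 | 1 | 0 | 1 | 0
1 | 1 | 1 | 0 | 0
1 | 1 | 1 | 1 | 1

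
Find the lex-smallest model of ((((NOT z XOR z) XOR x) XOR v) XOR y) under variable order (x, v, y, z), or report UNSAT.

x=0, v=0, y=0, z=0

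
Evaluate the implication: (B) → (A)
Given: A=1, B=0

Antecedent (B) = 0; consequent (A) = 1.
0 → 1 = 1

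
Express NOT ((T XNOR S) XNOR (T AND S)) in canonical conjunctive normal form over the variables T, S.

(T OR NOT S) AND (NOT T OR S) AND (NOT T OR NOT S)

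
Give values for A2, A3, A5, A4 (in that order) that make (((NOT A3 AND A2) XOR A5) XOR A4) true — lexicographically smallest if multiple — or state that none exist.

A2=0, A3=0, A5=0, A4=1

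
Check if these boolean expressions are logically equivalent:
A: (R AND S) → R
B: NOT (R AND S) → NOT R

No, Inverse is not equivalent to original (counterexample: S=0, R=1, Q=0)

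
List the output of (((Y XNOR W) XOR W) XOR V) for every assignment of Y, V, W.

Y | V | W | Output
------------------
0 | 0 | 0 | 1
0 | 0 | 1 | 1
0 | 1 | 0 | 0
0 | 1 | 1 | 0
1 | 0 | 0 | 0
1 | 0 | 1 | 0
1 | 1 | 0 | 1
1 | 1 | 1 | 1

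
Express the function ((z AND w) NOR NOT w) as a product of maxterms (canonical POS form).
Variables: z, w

ΠM(0, 2, 3) = (z OR w) AND (NOT z OR w) AND (NOT z OR NOT w)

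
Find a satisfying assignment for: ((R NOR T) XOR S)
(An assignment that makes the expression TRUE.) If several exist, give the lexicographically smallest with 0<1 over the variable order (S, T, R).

S=0, T=0, R=0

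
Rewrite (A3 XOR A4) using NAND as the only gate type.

((A3 NAND (A3 NAND A4)) NAND (A4 NAND (A3 NAND A4)))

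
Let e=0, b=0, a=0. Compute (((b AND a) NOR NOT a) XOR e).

Substituting: (((0 AND 0) NOR NOT 0) XOR 0)
= 0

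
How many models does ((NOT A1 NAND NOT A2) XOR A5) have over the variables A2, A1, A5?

Satisfying assignments: (0,0,1), (0,1,0), (1,0,0), (1,1,0)
Count: 4 out of 8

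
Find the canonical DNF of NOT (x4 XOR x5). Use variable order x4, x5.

(NOT x4 AND NOT x5) OR (x4 AND x5)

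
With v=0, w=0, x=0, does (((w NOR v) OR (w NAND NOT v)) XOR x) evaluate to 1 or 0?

Substituting: (((0 NOR 0) OR (0 NAND NOT 0)) XOR 0)
= 1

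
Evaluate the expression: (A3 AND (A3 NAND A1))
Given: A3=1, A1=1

Substituting: (1 AND (1 NAND 1))
= 0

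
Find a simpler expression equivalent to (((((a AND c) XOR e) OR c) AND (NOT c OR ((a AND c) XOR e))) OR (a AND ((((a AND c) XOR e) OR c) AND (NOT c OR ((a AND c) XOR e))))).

By absorption (E OR (E AND v) = E) then distribution ((E OR v) AND (E OR NOT v) = E):
= ((a AND c) XOR e)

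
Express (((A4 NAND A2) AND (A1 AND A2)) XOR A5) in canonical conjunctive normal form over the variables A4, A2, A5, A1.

(A4 OR A2 OR A5 OR A1) AND (A4 OR A2 OR A5 OR NOT A1) AND (A4 OR NOT A2 OR A5 OR A1) AND (A4 OR NOT A2 OR NOT A5 OR NOT A1) AND (NOT A4 OR A2 OR A5 OR A1) AND (NOT A4 OR A2 OR A5 OR NOT A1) AND (NOT A4 OR NOT A2 OR A5 OR A1) AND (NOT A4 OR NOT A2 OR A5 OR NOT A1)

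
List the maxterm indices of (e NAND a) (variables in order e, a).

ΠM(3) = (NOT e OR NOT a)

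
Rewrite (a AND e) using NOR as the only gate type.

((a NOR a) NOR (e NOR e))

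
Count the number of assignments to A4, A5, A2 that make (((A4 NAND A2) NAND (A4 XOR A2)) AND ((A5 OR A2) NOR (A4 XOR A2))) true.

Satisfying assignments: (0,0,0)
Count: 1 out of 8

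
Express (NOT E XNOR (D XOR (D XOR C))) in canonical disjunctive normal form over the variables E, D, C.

(NOT E AND NOT D AND C) OR (NOT E AND D AND C) OR (E AND NOT D AND NOT C) OR (E AND D AND NOT C)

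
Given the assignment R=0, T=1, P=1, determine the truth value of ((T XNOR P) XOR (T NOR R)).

Substituting: ((1 XNOR 1) XOR (1 NOR 0))
= 1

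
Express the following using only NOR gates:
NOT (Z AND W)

(((Z NOR Z) NOR (W NOR W)) NOR ((Z NOR Z) NOR (W NOR W)))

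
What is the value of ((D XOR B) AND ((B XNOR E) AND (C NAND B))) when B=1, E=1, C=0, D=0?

Substituting: ((0 XOR 1) AND ((1 XNOR 1) AND (0 NAND 1)))
= 1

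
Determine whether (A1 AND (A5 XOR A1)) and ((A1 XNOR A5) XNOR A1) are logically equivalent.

No. Counterexample: with A5=0, A1=1, Expression 1 = 1 but Expression 2 = 0.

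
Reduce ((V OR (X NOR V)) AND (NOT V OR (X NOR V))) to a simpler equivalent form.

By distribution ((E OR v) AND (E OR NOT v) = E):
= (X NOR V)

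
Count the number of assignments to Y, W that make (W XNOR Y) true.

Satisfying assignments: (0,0), (1,1)
Count: 2 out of 4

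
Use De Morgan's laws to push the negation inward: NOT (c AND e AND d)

NOT c OR NOT e OR NOT d
De Morgan's: NOT(AND of terms) = OR of negations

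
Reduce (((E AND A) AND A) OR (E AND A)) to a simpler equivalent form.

By absorption (E OR (E AND v) = E):
= (E AND A)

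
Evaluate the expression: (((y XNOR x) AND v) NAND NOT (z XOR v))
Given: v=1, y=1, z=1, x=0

Substituting: (((1 XNOR 0) AND 1) NAND NOT (1 XOR 1))
= 1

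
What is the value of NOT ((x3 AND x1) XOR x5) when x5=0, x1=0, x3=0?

Substituting: NOT ((0 AND 0) XOR 0)
= 1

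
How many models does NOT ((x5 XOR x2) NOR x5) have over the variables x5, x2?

Satisfying assignments: (0,1), (1,0), (1,1)
Count: 3 out of 4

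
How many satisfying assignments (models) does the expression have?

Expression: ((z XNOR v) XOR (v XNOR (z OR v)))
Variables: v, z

Satisfying assignments: (1,0)
Count: 1 out of 4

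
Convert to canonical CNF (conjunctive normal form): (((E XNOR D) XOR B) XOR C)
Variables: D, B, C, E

(D OR B OR C OR NOT E) AND (D OR B OR NOT C OR E) AND (D OR NOT B OR C OR E) AND (D OR NOT B OR NOT C OR NOT E) AND (NOT D OR B OR C OR E) AND (NOT D OR B OR NOT C OR NOT E) AND (NOT D OR NOT B OR C OR NOT E) AND (NOT D OR NOT B OR NOT C OR E)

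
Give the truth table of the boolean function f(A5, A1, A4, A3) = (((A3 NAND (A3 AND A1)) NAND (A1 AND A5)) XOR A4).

A5 | A1 | A4 | A3 | Output
--------------------------
0 | 0 | 0 | 0 | 1
0 | 0 | 0 | 1 | 1
0 | 0 | 1 | 0 | 0
0 | 0 | 1 | 1 | 0
0 | 1 | 0 | 0 | 1
0 | 1 | 0 | 1 | 1
0 | 1 | 1 | 0 | 0
0 | 1 | 1 | 1 | 0
1 | 0 | 0 | 0 | 1
1 | 0 | 0 | 1 | 1
1 | 0 | 1 | 0 | 0
1 | 0 | 1 | 1 | 0
1 | 1 | 0 | 0 | 0
1 | 1 | 0 | 1 | 1
1 | 1 | 1 | 0 | 1
1 | 1 | 1 | 1 | 0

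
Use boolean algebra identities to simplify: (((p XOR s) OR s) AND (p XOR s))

By absorption (E AND (E OR v) = E):
= (p XOR s)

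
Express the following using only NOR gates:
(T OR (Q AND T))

((T NOR ((Q NOR Q) NOR (T NOR T))) NOR (T NOR ((Q NOR Q) NOR (T NOR T))))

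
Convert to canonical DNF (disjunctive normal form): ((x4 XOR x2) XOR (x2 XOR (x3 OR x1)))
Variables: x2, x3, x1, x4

(NOT x2 AND NOT x3 AND NOT x1 AND x4) OR (NOT x2 AND NOT x3 AND x1 AND NOT x4) OR (NOT x2 AND x3 AND NOT x1 AND NOT x4) OR (NOT x2 AND x3 AND x1 AND NOT x4) OR (x2 AND NOT x3 AND NOT x1 AND x4) OR (x2 AND NOT x3 AND x1 AND NOT x4) OR (x2 AND x3 AND NOT x1 AND NOT x4) OR (x2 AND x3 AND x1 AND NOT x4)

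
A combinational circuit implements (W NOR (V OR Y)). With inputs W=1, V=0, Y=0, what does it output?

Substituting: (1 NOR (0 OR 0))
= 0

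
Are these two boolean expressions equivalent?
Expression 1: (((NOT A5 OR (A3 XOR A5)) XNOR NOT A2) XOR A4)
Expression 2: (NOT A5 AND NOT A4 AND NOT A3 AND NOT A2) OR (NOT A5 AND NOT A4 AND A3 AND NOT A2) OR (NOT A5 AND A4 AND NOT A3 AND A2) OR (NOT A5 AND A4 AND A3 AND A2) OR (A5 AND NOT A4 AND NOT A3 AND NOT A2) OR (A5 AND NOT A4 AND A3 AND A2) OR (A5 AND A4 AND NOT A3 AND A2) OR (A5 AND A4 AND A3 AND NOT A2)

Yes, they are equivalent — the two output columns agree on all 16 assignments:
A5 | A4 | A3 | A2 | Expression 1 | Expression 2
-----------------------------------------------
0 | 0 | 0 | 0 | 1 | 1
0 | 0 | 0 | 1 | 0 | 0
0 | 0 | 1 | 0 | 1 | 1
0 | 0 | 1 | 1 | 0 | 0
0 | 1 | 0 | 0 | 0 | 0
0 | 1 | 0 | 1 | 1 | 1
0 | 1 | 1 | 0 | 0 | 0
0 | 1 | 1 | 1 | 1 | 1
1 | 0 | 0 | 0 | 1 | 1
1 | 0 | 0 | 1 | 0 | 0
1 | 0 | 1 | 0 | 0 | 0
1 | 0 | 1 | 1 | 1 | 1
1 | 1 | 0 | 0 | 0 | 0
1 | 1 | 0 | 1 | 1 | 1
1 | 1 | 1 | 0 | 1 | 1
1 | 1 | 1 | 1 | 0 | 0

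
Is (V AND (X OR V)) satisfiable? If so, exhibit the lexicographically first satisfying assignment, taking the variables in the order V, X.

V=1, X=0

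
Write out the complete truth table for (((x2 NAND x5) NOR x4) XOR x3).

x4 | x2 | x5 | x3 | Output
--------------------------
0 | 0 | 0 | 0 | 0
0 | 0 | 0 | 1 | 1
0 | 0 | 1 | 0 | 0
0 | 0 | 1 | 1 | 1
0 | 1 | 0 | 0 | 0
0 | 1 | 0 | 1 | 1
0 | 1 | 1 | 0 | 1
0 | 1 | 1 | 1 | 0
1 | 0 | 0 | 0 | 0
1 | 0 | 0 | 1 | 1
1 | 0 | 1 | 0 | 0
1 | 0 | 1 | 1 | 1
1 | 1 | 0 | 0 | 0
1 | 1 | 0 | 1 | 1
1 | 1 | 1 | 0 | 0
1 | 1 | 1 | 1 | 1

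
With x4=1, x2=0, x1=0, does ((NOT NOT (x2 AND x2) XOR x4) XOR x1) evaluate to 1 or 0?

Substituting: ((NOT NOT (0 AND 0) XOR 1) XOR 0)
= 1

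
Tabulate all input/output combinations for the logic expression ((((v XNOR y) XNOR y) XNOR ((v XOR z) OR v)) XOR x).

z | x | v | y | Output
----------------------
0 | 0 | 0 | 0 | 1
0 | 0 | 0 | 1 | 1
0 | 0 | 1 | 0 | 1
0 | 0 | 1 | 1 | 1
0 | 1 | 0 | 0 | 0
0 | 1 | 0 | 1 | 0
0 | 1 | 1 | 0 | 0
0 | 1 | 1 | 1 | 0
1 | 0 | 0 | 0 | 0
1 | 0 | 0 | 1 | 0
1 | 0 | 1 | 0 | 1
1 | 0 | 1 | 1 | 1
1 | 1 | 0 | 0 | 1
1 | 1 | 0 | 1 | 1
1 | 1 | 1 | 0 | 0
1 | 1 | 1 | 1 | 0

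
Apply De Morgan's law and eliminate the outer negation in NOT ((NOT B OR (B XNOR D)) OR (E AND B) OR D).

NOT (NOT B OR (B XNOR D)) AND NOT (E AND B) AND NOT D
De Morgan's: NOT(OR of terms) = AND of negations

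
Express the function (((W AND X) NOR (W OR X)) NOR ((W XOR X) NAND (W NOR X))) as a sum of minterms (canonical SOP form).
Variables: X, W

Σm() = FALSE (no minterms)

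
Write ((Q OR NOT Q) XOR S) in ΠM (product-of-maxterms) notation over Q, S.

ΠM(1, 3) = (Q OR NOT S) AND (NOT Q OR NOT S)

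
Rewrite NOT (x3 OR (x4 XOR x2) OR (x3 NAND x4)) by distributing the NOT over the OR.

NOT x3 AND NOT (x4 XOR x2) AND NOT (x3 NAND x4)
De Morgan's: NOT(OR of terms) = AND of negations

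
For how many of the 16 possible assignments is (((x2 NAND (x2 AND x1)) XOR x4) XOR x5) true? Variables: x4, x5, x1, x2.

Satisfying assignments: (0,0,0,0), (0,0,0,1), (0,0,1,0), (0,1,1,1), (1,0,1,1), (1,1,0,0), (1,1,0,1), (1,1,1,0)
Count: 8 out of 16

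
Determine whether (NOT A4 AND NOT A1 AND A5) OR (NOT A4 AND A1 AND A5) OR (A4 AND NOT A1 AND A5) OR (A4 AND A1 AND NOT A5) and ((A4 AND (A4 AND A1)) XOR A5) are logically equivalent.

Yes, they are equivalent — the two output columns agree on all 8 assignments:
A4 | A1 | A5 | Expression 1 | Expression 2
------------------------------------------
0 | 0 | 0 | 0 | 0
0 | 0 | 1 | 1 | 1
0 | 1 | 0 | 0 | 0
0 | 1 | 1 | 1 | 1
1 | 0 | 0 | 0 | 0
1 | 0 | 1 | 1 | 1
1 | 1 | 0 | 1 | 1
1 | 1 | 1 | 0 | 0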